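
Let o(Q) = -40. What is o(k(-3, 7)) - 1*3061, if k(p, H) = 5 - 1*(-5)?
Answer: -3101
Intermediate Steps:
k(p, H) = 10 (k(p, H) = 5 + 5 = 10)
o(k(-3, 7)) - 1*3061 = -40 - 1*3061 = -40 - 3061 = -3101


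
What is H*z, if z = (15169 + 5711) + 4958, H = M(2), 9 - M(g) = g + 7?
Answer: 0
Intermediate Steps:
M(g) = 2 - g (M(g) = 9 - (g + 7) = 9 - (7 + g) = 9 + (-7 - g) = 2 - g)
H = 0 (H = 2 - 1*2 = 2 - 2 = 0)
z = 25838 (z = 20880 + 4958 = 25838)
H*z = 0*25838 = 0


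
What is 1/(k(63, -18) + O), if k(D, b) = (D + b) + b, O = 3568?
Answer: 1/3595 ≈ 0.00027816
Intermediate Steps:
k(D, b) = D + 2*b
1/(k(63, -18) + O) = 1/((63 + 2*(-18)) + 3568) = 1/((63 - 36) + 3568) = 1/(27 + 3568) = 1/3595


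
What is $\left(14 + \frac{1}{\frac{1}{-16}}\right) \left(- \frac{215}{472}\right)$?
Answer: $\frac{215}{236} \approx 0.91102$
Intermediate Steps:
$\left(14 + \frac{1}{\frac{1}{-16}}\right) \left(- \frac{215}{472}\right) = \left(14 + \frac{1}{- \frac{1}{16}}\right) \left(\left(-215\right) \frac{1}{472}\right) = \left(14 - 16\right) \left(- \frac{215}{472}\right) = \left(-2\right) \left(- \frac{215}{472}\right) = \frac{215}{236}$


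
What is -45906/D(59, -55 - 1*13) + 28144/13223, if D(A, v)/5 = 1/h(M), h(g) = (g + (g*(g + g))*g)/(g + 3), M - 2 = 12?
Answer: -3339794346836/1123955 ≈ -2.9715e+6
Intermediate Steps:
M = 14 (M = 2 + 12 = 14)
h(g) = (g + 2*g³)/(3 + g) (h(g) = (g + (g*(2*g))*g)/(3 + g) = (g + (2*g²)*g)/(3 + g) = (g + 2*g³)/(3 + g))
D(A, v) = 85/5502 (D(A, v) = 5/(((14 + 2*14³)/(3 + 14))) = 5/(((14 + 2*2744)/17)) = 5/(((14 + 5488)/17)) = 5/(((1/17)*5502)) = 5/(5502/17) = 5*(17/5502) = 85/5502)
-45906/D(59, -55 - 1*13) + 28144/13223 = -45906/85/5502 + 28144/13223 = -45906*5502/85 + 28144*(1/13223) = -252574812/85 + 28144/13223 = -3339794346836/1123955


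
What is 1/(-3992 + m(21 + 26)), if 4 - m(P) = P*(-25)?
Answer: -1/2813 ≈ -0.00035549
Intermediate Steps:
m(P) = 4 + 25*P (m(P) = 4 - P*(-25) = 4 - (-25)*P = 4 + 25*P)
1/(-3992 + m(21 + 26)) = 1/(-3992 + (4 + 25*(21 + 26))) = 1/(-3992 + (4 + 25*47)) = 1/(-3992 + (4 + 1175)) = 1/(-3992 + 1179) = 1/(-2813) = -1/2813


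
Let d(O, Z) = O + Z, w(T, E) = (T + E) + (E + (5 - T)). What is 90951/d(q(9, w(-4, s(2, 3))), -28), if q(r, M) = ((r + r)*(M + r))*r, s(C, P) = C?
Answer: 90951/2888 ≈ 31.493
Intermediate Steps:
w(T, E) = 5 + 2*E (w(T, E) = (E + T) + (5 + E - T) = 5 + 2*E)
q(r, M) = 2*r**2*(M + r) (q(r, M) = ((2*r)*(M + r))*r = (2*r*(M + r))*r = 2*r**2*(M + r))
90951/d(q(9, w(-4, s(2, 3))), -28) = 90951/(2*9**2*((5 + 2*2) + 9) - 28) = 90951/(2*81*((5 + 4) + 9) - 28) = 90951/(2*81*(9 + 9) - 28) = 90951/(2*81*18 - 28) = 90951/(2916 - 28) = 90951/2888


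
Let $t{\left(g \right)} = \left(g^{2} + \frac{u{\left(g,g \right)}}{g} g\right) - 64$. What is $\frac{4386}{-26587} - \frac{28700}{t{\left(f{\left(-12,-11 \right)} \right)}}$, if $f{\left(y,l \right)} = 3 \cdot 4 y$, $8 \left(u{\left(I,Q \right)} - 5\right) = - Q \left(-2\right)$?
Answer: $- \frac{853578326}{548782267} \approx -1.5554$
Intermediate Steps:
$u{\left(I,Q \right)} = 5 + \frac{Q}{4}$ ($u{\left(I,Q \right)} = 5 + \frac{- Q \left(-2\right)}{8} = 5 + \frac{2 Q}{8} = 5 + \frac{Q}{4}$)
$f{\left(y,l \right)} = 12 y$
$t{\left(g \right)} = -59 + g^{2} + \frac{g}{4}$ ($t{\left(g \right)} = \left(g^{2} + \frac{5 + \frac{g}{4}}{g} g\right) - 64 = \left(g^{2} + \left(5 + \frac{g}{4}\right)\right) - 64 = \left(5 + g^{2} + \frac{g}{4}\right) - 64 = -59 + g^{2} + \frac{g}{4}$)
$\frac{4386}{-26587} - \frac{28700}{t{\left(f{\left(-12,-11 \right)} \right)}} = \frac{4386}{-26587} - \frac{28700}{-59 + \left(12 \left(-12\right)\right)^{2} + \frac{12 \left(-12\right)}{4}} = 4386 \left(- \frac{1}{26587}\right) - \frac{28700}{-59 + \left(-144\right)^{2} + \frac{1}{4} \left(-144\right)} = - \frac{4386}{26587} - \frac{28700}{-59 + 20736 - 36} = - \frac{4386}{26587} - \frac{28700}{20641} = - \frac{853578326}{548782267}$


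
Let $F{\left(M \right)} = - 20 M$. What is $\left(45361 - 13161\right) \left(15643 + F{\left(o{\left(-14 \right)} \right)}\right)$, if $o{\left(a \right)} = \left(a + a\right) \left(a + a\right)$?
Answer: $-1191400$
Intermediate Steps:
$o{\left(a \right)} = 4 a^{2}$ ($o{\left(a \right)} = 2 a 2 a = 4 a^{2}$)
$\left(45361 - 13161\right) \left(15643 + F{\left(o{\left(-14 \right)} \right)}\right) = \left(45361 - 13161\right) \left(15643 - 20 \cdot 4 \left(-14\right)^{2}\right) = 32200 \left(15643 - 20 \cdot 4 \cdot 196\right) = 32200 \left(15643 - 15680\right) = 32200 \left(-37\right) = -1191400$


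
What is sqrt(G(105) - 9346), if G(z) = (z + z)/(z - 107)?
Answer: I*sqrt(9451) ≈ 97.216*I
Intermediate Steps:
G(z) = 2*z/(-107 + z) (G(z) = (2*z)/(-107 + z) = 2*z/(-107 + z))
sqrt(G(105) - 9346) = sqrt(2*105/(-107 + 105) - 9346) = sqrt(2*105/(-2) - 9346) = sqrt(2*105*(-1/2) - 9346) = sqrt(-105 - 9346) = sqrt(-9451) = I*sqrt(9451)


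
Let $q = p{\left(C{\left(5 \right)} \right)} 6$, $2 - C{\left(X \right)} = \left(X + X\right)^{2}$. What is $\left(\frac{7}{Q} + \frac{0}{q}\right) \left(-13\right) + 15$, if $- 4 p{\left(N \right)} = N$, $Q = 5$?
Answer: $- \frac{16}{5} \approx -3.2$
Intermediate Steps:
$C{\left(X \right)} = 2 - 4 X^{2}$ ($C{\left(X \right)} = 2 - \left(X + X\right)^{2} = 2 - \left(2 X\right)^{2} = 2 - 4 X^{2}$)
$p{\left(N \right)} = - \frac{N}{4}$
$q = 147$ ($q = - \frac{2 - 4 \cdot 5^{2}}{4} \cdot 6 = - \frac{2 - 100}{4} \cdot 6 = \left(- \frac{1}{4}\right) \left(-98\right) 6 = \frac{49}{2} \cdot 6 = 147$)
$\left(\frac{7}{Q} + \frac{0}{q}\right) \left(-13\right) + 15 = \left(\frac{7}{5} + \frac{0}{147}\right) \left(-13\right) + 15 = \left(7 \cdot \frac{1}{5} + 0 \cdot \frac{1}{147}\right) \left(-13\right) + 15 = \left(\frac{7}{5} + 0\right) \left(-13\right) + 15 = \frac{7}{5} \left(-13\right) + 15 = - \frac{91}{5} + 15 = - \frac{16}{5}$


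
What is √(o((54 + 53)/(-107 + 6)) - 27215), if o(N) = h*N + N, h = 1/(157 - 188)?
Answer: 5*I*√10672123085/3131 ≈ 164.97*I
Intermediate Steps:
h = -1/31 (h = 1/(-31) = -1/31 ≈ -0.032258)
o(N) = 30*N/31 (o(N) = -N/31 + N = 30*N/31)
√(o((54 + 53)/(-107 + 6)) - 27215) = √(30*((54 + 53)/(-107 + 6))/31 - 27215) = √(30*(107/(-101))/31 - 27215) = √(30*(107*(-1/101))/31 - 27215) = √((30/31)*(-107/101) - 27215) = √(-3210/3131 - 27215) = √(-85213375/3131) = 5*I*√10672123085/3131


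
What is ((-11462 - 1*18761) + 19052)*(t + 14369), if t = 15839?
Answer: -337453568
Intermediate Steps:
((-11462 - 1*18761) + 19052)*(t + 14369) = ((-11462 - 1*18761) + 19052)*(15839 + 14369) = ((-11462 - 18761) + 19052)*30208 = (-30223 + 19052)*30208 = -11171*30208 = -337453568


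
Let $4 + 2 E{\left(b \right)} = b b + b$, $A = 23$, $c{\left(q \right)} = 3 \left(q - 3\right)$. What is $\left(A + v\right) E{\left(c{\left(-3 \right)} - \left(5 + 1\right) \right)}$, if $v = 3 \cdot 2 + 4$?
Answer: $9042$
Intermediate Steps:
$c{\left(q \right)} = -9 + 3 q$ ($c{\left(q \right)} = 3 \left(-3 + q\right) = -9 + 3 q$)
$v = 10$ ($v = 6 + 4 = 10$)
$E{\left(b \right)} = -2 + \frac{b}{2} + \frac{b^{2}}{2}$ ($E{\left(b \right)} = -2 + \frac{b b + b}{2} = -2 + \frac{b^{2} + b}{2} = -2 + \frac{b + b^{2}}{2} = -2 + \left(\frac{b}{2} + \frac{b^{2}}{2}\right) = -2 + \frac{b}{2} + \frac{b^{2}}{2}$)
$\left(A + v\right) E{\left(c{\left(-3 \right)} - \left(5 + 1\right) \right)} = \left(23 + 10\right) \left(-2 + \frac{\left(-9 + 3 \left(-3\right)\right) - \left(5 + 1\right)}{2} + \frac{\left(\left(-9 + 3 \left(-3\right)\right) - \left(5 + 1\right)\right)^{2}}{2}\right) = 33 \left(-2 + \frac{\left(-9 - 9\right) - 6}{2} + \frac{\left(\left(-9 - 9\right) - 6\right)^{2}}{2}\right) = 33 \left(-2 + \frac{-18 - 6}{2} + \frac{\left(-18 - 6\right)^{2}}{2}\right) = 33 \left(-2 + \frac{1}{2} \left(-24\right) + \frac{\left(-24\right)^{2}}{2}\right) = 33 \left(-2 - 12 + \frac{1}{2} \cdot 576\right) = 33 \left(-2 - 12 + 288\right) = 33 \cdot 274 = 9042$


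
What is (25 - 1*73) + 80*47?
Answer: 3712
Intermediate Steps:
(25 - 1*73) + 80*47 = (25 - 73) + 3760 = -48 + 3760 = 3712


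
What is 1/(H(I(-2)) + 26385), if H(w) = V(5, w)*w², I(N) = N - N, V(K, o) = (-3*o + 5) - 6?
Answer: 1/26385 ≈ 3.7900e-5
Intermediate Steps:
V(K, o) = -1 - 3*o (V(K, o) = (5 - 3*o) - 6 = -1 - 3*o)
I(N) = 0
H(w) = w²*(-1 - 3*w) (H(w) = (-1 - 3*w)*w² = w²*(-1 - 3*w))
1/(H(I(-2)) + 26385) = 1/(0²*(-1 - 3*0) + 26385) = 1/(0*(-1 + 0) + 26385) = 1/(0*(-1) + 26385) = 1/(0 + 26385) = 1/26385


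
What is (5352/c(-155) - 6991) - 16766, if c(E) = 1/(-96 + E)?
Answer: -1367109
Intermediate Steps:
(5352/c(-155) - 6991) - 16766 = (5352/(1/(-96 - 155)) - 6991) - 16766 = (5352/(1/(-251)) - 6991) - 16766 = (5352/(-1/251) - 6991) - 16766 = (5352*(-251) - 6991) - 16766 = (-1343352 - 6991) - 16766 = -1350343 - 16766 = -1367109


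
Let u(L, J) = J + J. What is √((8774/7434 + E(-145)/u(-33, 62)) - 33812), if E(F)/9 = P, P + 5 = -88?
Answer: I*√207656245951/2478 ≈ 183.9*I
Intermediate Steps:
u(L, J) = 2*J
P = -93 (P = -5 - 88 = -93)
E(F) = -837 (E(F) = 9*(-93) = -837)
√((8774/7434 + E(-145)/u(-33, 62)) - 33812) = √((8774/7434 - 837/(2*62)) - 33812) = √((8774*(1/7434) - 837/124) - 33812) = √((4387/3717 - 837*1/124) - 33812) = √((4387/3717 - 27/4) - 33812) = √(-82811/14868 - 33812) = √(-502799627/14868) = I*√207656245951/2478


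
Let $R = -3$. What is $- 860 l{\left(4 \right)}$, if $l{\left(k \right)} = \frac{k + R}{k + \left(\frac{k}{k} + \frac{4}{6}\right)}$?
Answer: $- \frac{2580}{17} \approx -151.76$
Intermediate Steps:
$l{\left(k \right)} = \frac{-3 + k}{\frac{5}{3} + k}$ ($l{\left(k \right)} = \frac{k - 3}{k + \left(\frac{k}{k} + \frac{4}{6}\right)} = \frac{-3 + k}{k + \left(1 + 4 \cdot \frac{1}{6}\right)} = \frac{-3 + k}{k + \left(1 + \frac{2}{3}\right)} = \frac{-3 + k}{k + \frac{5}{3}} = \frac{-3 + k}{\frac{5}{3} + k}$)
$- 860 l{\left(4 \right)} = - 860 \frac{3 \left(-3 + 4\right)}{5 + 3 \cdot 4} = - 860 \cdot 3 \frac{1}{5 + 12} \cdot 1 = - 860 \cdot 3 \cdot \frac{1}{17} \cdot 1 = \left(-860\right) \frac{3}{17} = - \frac{2580}{17}$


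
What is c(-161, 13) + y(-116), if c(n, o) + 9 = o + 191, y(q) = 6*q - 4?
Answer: -505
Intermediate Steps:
y(q) = -4 + 6*q
c(n, o) = 182 + o (c(n, o) = -9 + (o + 191) = -9 + (191 + o) = 182 + o)
c(-161, 13) + y(-116) = (182 + 13) + (-4 + 6*(-116)) = 195 + (-4 - 696) = 195 - 700 = -505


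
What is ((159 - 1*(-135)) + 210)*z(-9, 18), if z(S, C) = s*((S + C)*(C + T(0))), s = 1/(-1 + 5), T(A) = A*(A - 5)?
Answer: 20412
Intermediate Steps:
T(A) = A*(-5 + A)
s = ¼ (s = 1/4 = ¼ ≈ 0.25000)
z(S, C) = C*(C + S)/4 (z(S, C) = ((S + C)*(C + 0*(-5 + 0)))/4 = ((C + S)*(C + 0*(-5)))/4 = ((C + S)*(C + 0))/4 = ((C + S)*C)/4 = (C*(C + S))/4 = C*(C + S)/4)
((159 - 1*(-135)) + 210)*z(-9, 18) = ((159 - 1*(-135)) + 210)*((¼)*18*(18 - 9)) = ((159 + 135) + 210)*((¼)*18*9) = (294 + 210)*(81/2) = 504*(81/2) = 20412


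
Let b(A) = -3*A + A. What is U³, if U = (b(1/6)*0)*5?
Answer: 0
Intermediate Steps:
b(A) = -2*A
U = 0 (U = (-2/6*0)*5 = (-2*⅙*0)*5 = -⅓*0*5 = 0*5 = 0)
U³ = 0³ = 0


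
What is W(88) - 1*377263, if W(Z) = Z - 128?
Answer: -377303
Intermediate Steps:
W(Z) = -128 + Z
W(88) - 1*377263 = (-128 + 88) - 1*377263 = -40 - 377263 = -377303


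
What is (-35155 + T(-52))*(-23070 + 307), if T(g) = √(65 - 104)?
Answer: 800233265 - 22763*I*√39 ≈ 8.0023e+8 - 1.4216e+5*I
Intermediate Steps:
T(g) = I*√39 (T(g) = √(-39) = I*√39)
(-35155 + T(-52))*(-23070 + 307) = (-35155 + I*√39)*(-23070 + 307) = (-35155 + I*√39)*(-22763) = 800233265 - 22763*I*√39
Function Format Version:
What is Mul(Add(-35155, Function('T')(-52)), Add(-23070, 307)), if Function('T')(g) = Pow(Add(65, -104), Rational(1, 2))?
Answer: Add(800233265, Mul(-22763, I, Pow(39, Rational(1, 2)))) ≈ Add(8.0023e+8, Mul(-1.4216e+5, I))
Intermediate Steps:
Function('T')(g) = Mul(I, Pow(39, Rational(1, 2))) (Function('T')(g) = Pow(-39, Rational(1, 2)) = Mul(I, Pow(39, Rational(1, 2))))
Mul(Add(-35155, Function('T')(-52)), Add(-23070, 307)) = Mul(Add(-35155, Mul(I, Pow(39, Rational(1, 2)))), Add(-23070, 307)) = Mul(Add(-35155, Mul(I, Pow(39, Rational(1, 2)))), -22763) = Add(800233265, Mul(-22763, I, Pow(39, Rational(1, 2))))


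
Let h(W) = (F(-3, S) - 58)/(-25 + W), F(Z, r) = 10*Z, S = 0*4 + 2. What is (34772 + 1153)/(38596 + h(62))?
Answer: 443075/475988 ≈ 0.93085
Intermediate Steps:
S = 2 (S = 0 + 2 = 2)
h(W) = -88/(-25 + W) (h(W) = (10*(-3) - 58)/(-25 + W) = (-30 - 58)/(-25 + W) = -88/(-25 + W))
(34772 + 1153)/(38596 + h(62)) = (34772 + 1153)/(38596 - 88/(-25 + 62)) = 35925/(38596 - 88/37) = 35925/(1427964/37) = 35925*(37/1427964) = 443075/475988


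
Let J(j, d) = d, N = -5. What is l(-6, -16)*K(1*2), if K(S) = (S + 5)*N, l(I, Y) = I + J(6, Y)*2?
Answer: 1330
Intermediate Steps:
l(I, Y) = I + 2*Y (l(I, Y) = I + Y*2 = I + 2*Y)
K(S) = -25 - 5*S (K(S) = (S + 5)*(-5) = (5 + S)*(-5) = -25 - 5*S)
l(-6, -16)*K(1*2) = (-6 + 2*(-16))*(-25 - 5*2) = (-6 - 32)*(-25 - 5*2) = -38*(-25 - 10) = -38*(-35) = 1330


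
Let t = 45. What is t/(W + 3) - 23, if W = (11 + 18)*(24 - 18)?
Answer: -1342/59 ≈ -22.746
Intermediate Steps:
W = 174 (W = 29*6 = 174)
t/(W + 3) - 23 = 45/(174 + 3) - 23 = 45/177 - 23 = (1/177)*45 - 23 = 15/59 - 23 = -1342/59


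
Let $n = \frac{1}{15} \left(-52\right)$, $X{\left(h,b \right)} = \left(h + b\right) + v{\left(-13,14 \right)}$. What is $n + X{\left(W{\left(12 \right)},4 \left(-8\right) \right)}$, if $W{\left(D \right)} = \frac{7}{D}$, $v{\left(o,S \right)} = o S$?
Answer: $- \frac{13013}{60} \approx -216.88$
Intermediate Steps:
$v{\left(o,S \right)} = S o$
$X{\left(h,b \right)} = -182 + b + h$ ($X{\left(h,b \right)} = \left(h + b\right) + 14 \left(-13\right) = \left(b + h\right) - 182 = -182 + b + h$)
$n = - \frac{52}{15}$ ($n = \frac{1}{15} \left(-52\right) = - \frac{52}{15} \approx -3.4667$)
$n + X{\left(W{\left(12 \right)},4 \left(-8\right) \right)} = - \frac{52}{15} + \left(-182 + 4 \left(-8\right) + \frac{7}{12}\right) = - \frac{52}{15} - \frac{2561}{12} = - \frac{13013}{60}$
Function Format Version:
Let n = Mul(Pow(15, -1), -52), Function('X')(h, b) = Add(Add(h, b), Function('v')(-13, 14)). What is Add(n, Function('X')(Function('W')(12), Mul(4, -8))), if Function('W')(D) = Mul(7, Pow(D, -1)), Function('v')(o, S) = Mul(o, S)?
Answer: Rational(-13013, 60) ≈ -216.88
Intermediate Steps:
Function('v')(o, S) = Mul(S, o)
Function('X')(h, b) = Add(-182, b, h) (Function('X')(h, b) = Add(Add(h, b), Mul(14, -13)) = Add(Add(b, h), -182) = Add(-182, b, h))
n = Rational(-52, 15) (n = Mul(Rational(1, 15), -52) = Rational(-52, 15) ≈ -3.4667)
Add(n, Function('X')(Function('W')(12), Mul(4, -8))) = Add(Rational(-52, 15), Add(-182, Mul(4, -8), Mul(7, Pow(12, -1)))) = Add(Rational(-52, 15), Add(-182, -32, Mul(7, Rational(1, 12)))) = Add(Rational(-52, 15), Add(-182, -32, Rational(7, 12))) = Add(Rational(-52, 15), Rational(-2561, 12)) = Rational(-13013, 60)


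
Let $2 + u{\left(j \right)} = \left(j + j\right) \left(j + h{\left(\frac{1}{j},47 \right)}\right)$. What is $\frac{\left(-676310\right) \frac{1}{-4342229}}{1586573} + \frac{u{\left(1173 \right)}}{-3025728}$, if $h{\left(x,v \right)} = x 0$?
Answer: $- \frac{1184891154824071567}{1302814802475464436} \approx -0.90949$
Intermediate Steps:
$h{\left(x,v \right)} = 0$
$u{\left(j \right)} = -2 + 2 j^{2}$ ($u{\left(j \right)} = -2 + \left(j + j\right) \left(j + 0\right) = -2 + 2 j j = -2 + 2 j^{2}$)
$\frac{\left(-676310\right) \frac{1}{-4342229}}{1586573} + \frac{u{\left(1173 \right)}}{-3025728} = \frac{\left(-676310\right) \frac{1}{-4342229}}{1586573} + \frac{-2 + 2 \cdot 1173^{2}}{-3025728} = \left(-676310\right) \left(- \frac{1}{4342229}\right) \frac{1}{1586573} + \left(-2 + 2 \cdot 1375929\right) \left(- \frac{1}{3025728}\right) = \frac{676310}{4342229} \cdot \frac{1}{1586573} + \left(-2 + 2751858\right) \left(- \frac{1}{3025728}\right) = \frac{676310}{6889263291217} + 2751856 \left(- \frac{1}{3025728}\right) = \frac{676310}{6889263291217} - \frac{171991}{189108} = - \frac{1184891154824071567}{1302814802475464436}$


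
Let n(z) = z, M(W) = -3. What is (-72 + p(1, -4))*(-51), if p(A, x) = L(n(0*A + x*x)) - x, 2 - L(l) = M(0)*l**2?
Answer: -35802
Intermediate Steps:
L(l) = 2 + 3*l**2 (L(l) = 2 - (-3)*l**2 = 2 + 3*l**2)
p(A, x) = 2 - x + 3*x**4 (p(A, x) = (2 + 3*(0*A + x*x)**2) - x = (2 + 3*(0 + x**2)**2) - x = (2 + 3*(x**2)**2) - x = (2 + 3*x**4) - x = 2 - x + 3*x**4)
(-72 + p(1, -4))*(-51) = (-72 + (2 - 1*(-4) + 3*(-4)**4))*(-51) = (-72 + (2 + 4 + 3*256))*(-51) = (-72 + (2 + 4 + 768))*(-51) = (-72 + 774)*(-51) = 702*(-51) = -35802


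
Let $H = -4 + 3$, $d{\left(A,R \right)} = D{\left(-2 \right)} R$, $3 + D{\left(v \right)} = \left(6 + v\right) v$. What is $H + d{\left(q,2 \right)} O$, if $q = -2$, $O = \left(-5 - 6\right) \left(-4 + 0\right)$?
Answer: $-969$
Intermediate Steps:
$O = 44$ ($O = \left(-11\right) \left(-4\right) = 44$)
$D{\left(v \right)} = -3 + v \left(6 + v\right)$ ($D{\left(v \right)} = -3 + \left(6 + v\right) v = -3 + v \left(6 + v\right)$)
$d{\left(A,R \right)} = - 11 R$ ($d{\left(A,R \right)} = \left(-3 + \left(-2\right)^{2} + 6 \left(-2\right)\right) R = \left(-3 + 4 - 12\right) R = - 11 R$)
$H = -1$
$H + d{\left(q,2 \right)} O = -1 + \left(-11\right) 2 \cdot 44 = -1 - 968 = -969$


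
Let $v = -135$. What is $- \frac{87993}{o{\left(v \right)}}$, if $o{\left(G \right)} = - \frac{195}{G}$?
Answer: $- \frac{791937}{13} \approx -60918.0$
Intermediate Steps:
$- \frac{87993}{o{\left(v \right)}} = - \frac{87993}{\left(-195\right) \frac{1}{-135}} = - \frac{87993}{\left(-195\right) \left(- \frac{1}{135}\right)} = - \frac{87993}{\frac{13}{9}} = \left(-87993\right) \frac{9}{13} = - \frac{791937}{13}$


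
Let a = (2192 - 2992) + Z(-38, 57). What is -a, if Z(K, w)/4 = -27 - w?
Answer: 1136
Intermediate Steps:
Z(K, w) = -108 - 4*w (Z(K, w) = 4*(-27 - w) = -108 - 4*w)
a = -1136 (a = (2192 - 2992) + (-108 - 4*57) = -800 + (-108 - 228) = -800 - 336 = -1136)
-a = -1*(-1136) = 1136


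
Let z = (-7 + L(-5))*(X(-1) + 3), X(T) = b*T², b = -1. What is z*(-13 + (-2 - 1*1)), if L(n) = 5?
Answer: 64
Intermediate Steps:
X(T) = -T²
z = -4 (z = (-7 + 5)*(-1*(-1)² + 3) = -2*(-1*1 + 3) = -2*(-1 + 3) = -2*2 = -4)
z*(-13 + (-2 - 1*1)) = -4*(-13 + (-2 - 1*1)) = -4*(-13 + (-2 - 1)) = -4*(-13 - 3) = -4*(-16) = 64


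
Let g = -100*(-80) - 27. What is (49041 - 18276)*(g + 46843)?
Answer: 1686414240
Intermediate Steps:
g = 7973 (g = 8000 - 27 = 7973)
(49041 - 18276)*(g + 46843) = (49041 - 18276)*(7973 + 46843) = 30765*54816 = 1686414240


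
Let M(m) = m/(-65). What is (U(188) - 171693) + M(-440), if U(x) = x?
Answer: -2229477/13 ≈ -1.7150e+5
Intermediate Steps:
M(m) = -m/65 (M(m) = m*(-1/65) = -m/65)
(U(188) - 171693) + M(-440) = (188 - 171693) - 1/65*(-440) = -171505 + 88/13 = -2229477/13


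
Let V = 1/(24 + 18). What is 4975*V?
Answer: 4975/42 ≈ 118.45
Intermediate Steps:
V = 1/42 ≈ 0.023810
4975*V = 4975*(1/42) = 4975/42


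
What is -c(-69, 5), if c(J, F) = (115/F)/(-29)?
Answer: 23/29 ≈ 0.79310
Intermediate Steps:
c(J, F) = -115/(29*F) (c(J, F) = (115/F)*(-1/29) = -115/(29*F))
-c(-69, 5) = -(-115)/(29*5) = -1*(-23/29) = 23/29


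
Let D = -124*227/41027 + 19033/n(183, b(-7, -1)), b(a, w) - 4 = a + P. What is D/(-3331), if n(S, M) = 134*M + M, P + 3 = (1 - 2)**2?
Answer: 799866791/92246132475 ≈ 0.0086710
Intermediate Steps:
P = -2 (P = -3 + (1 - 2)**2 = -3 + (-1)**2 = -3 + 1 = -2)
b(a, w) = 2 + a (b(a, w) = 4 + (a - 2) = 4 + (-2 + a) = 2 + a)
n(S, M) = 135*M
D = -799866791/27693225 (D = -124*227/41027 + 19033/((135*(2 - 7))) = -28148*1/41027 + 19033/((135*(-5))) = -28148/41027 + 19033/(-675) = -28148/41027 + 19033*(-1/675) = -28148/41027 - 19033/675 = -799866791/27693225 ≈ -28.883)
D/(-3331) = -799866791/27693225/(-3331) = -799866791/27693225*(-1/3331) = 799866791/92246132475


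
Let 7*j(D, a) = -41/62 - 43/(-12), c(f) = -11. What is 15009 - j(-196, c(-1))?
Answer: 39082349/2604 ≈ 15009.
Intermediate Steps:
j(D, a) = 1087/2604 (j(D, a) = (-41/62 - 43/(-12))/7 = (-41*1/62 - 43*(-1/12))/7 = (-41/62 + 43/12)/7 = (1/7)*(1087/372) = 1087/2604)
15009 - j(-196, c(-1)) = 15009 - 1*1087/2604 = 15009 - 1087/2604 = 39082349/2604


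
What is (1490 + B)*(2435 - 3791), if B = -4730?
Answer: 4393440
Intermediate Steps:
(1490 + B)*(2435 - 3791) = (1490 - 4730)*(2435 - 3791) = -3240*(-1356) = 4393440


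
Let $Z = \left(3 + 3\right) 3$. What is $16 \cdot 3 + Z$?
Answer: $66$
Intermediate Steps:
$Z = 18$ ($Z = 6 \cdot 3 = 18$)
$16 \cdot 3 + Z = 16 \cdot 3 + 18 = 48 + 18 = 66$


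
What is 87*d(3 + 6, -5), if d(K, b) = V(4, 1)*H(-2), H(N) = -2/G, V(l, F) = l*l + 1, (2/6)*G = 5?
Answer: -986/5 ≈ -197.20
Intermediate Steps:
G = 15 (G = 3*5 = 15)
V(l, F) = 1 + l² (V(l, F) = l² + 1 = 1 + l²)
H(N) = -2/15
d(K, b) = -34/15 (d(K, b) = (1 + 4²)*(-2/15) = (1 + 16)*(-2/15) = 17*(-2/15) = -34/15)
87*d(3 + 6, -5) = 87*(-34/15) = -986/5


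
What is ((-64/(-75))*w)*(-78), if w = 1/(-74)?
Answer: 832/925 ≈ 0.89946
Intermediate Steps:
w = -1/74 ≈ -0.013514
((-64/(-75))*w)*(-78) = (-64/(-75)*(-1/74))*(-78) = (-64*(-1/75)*(-1/74))*(-78) = ((64/75)*(-1/74))*(-78) = -32/2775*(-78) = 832/925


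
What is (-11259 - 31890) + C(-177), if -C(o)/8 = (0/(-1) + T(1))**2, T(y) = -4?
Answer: -43277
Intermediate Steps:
C(o) = -128 (C(o) = -8*(0/(-1) - 4)**2 = -8*(0*(-1) - 4)**2 = -8*(0 - 4)**2 = -8*(-4)**2 = -8*16 = -128)
(-11259 - 31890) + C(-177) = (-11259 - 31890) - 128 = -43149 - 128 = -43277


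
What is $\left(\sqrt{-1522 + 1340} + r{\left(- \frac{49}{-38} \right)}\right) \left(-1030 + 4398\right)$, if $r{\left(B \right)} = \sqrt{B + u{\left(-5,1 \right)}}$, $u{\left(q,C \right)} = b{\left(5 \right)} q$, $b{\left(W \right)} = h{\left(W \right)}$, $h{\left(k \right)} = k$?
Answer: $\frac{1684 i \left(\sqrt{34238} + 38 \sqrt{182}\right)}{19} \approx 61837.0 i$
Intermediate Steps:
$b{\left(W \right)} = W$
$u{\left(q,C \right)} = 5 q$
$r{\left(B \right)} = \sqrt{-25 + B}$ ($r{\left(B \right)} = \sqrt{B + 5 \left(-5\right)} = \sqrt{B - 25} = \sqrt{-25 + B}$)
$\left(\sqrt{-1522 + 1340} + r{\left(- \frac{49}{-38} \right)}\right) \left(-1030 + 4398\right) = \left(\sqrt{-1522 + 1340} + \sqrt{-25 - \frac{49}{-38}}\right) \left(-1030 + 4398\right) = \left(\sqrt{-182} + \sqrt{-25 - - \frac{49}{38}}\right) 3368 = \left(i \sqrt{182} + \sqrt{-25 + \frac{49}{38}}\right) 3368 = \left(i \sqrt{182} + \sqrt{- \frac{901}{38}}\right) 3368 = \left(i \sqrt{182} + \frac{i \sqrt{34238}}{38}\right) 3368 = 3368 i \sqrt{182} + \frac{1684 i \sqrt{34238}}{19}$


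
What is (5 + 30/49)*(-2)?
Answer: -550/49 ≈ -11.224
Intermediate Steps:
(5 + 30/49)*(-2) = (275/49)*(-2) = -550/49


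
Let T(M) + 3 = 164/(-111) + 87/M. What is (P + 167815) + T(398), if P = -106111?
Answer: 2725771163/44178 ≈ 61700.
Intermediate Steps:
T(M) = -497/111 + 87/M (T(M) = -3 + (164/(-111) + 87/M) = -3 + (164*(-1/111) + 87/M) = -3 + (-164/111 + 87/M) = -497/111 + 87/M)
(P + 167815) + T(398) = (-106111 + 167815) + (-497/111 + 87/398) = 61704 + (-497/111 + 87*(1/398)) = 61704 + (-497/111 + 87/398) = 61704 - 188149/44178 = 2725771163/44178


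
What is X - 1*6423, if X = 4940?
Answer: -1483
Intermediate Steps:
X - 1*6423 = 4940 - 1*6423 = 4940 - 6423 = -1483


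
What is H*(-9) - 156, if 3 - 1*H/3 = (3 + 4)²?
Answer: 1086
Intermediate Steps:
H = -138 (H = 9 - 3*(3 + 4)² = 9 - 3*7² = 9 - 3*49 = 9 - 147 = -138)
H*(-9) - 156 = -138*(-9) - 156 = 1242 - 156 = 1086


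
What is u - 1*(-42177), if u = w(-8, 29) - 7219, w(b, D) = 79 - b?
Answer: 35045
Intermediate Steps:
u = -7132 (u = (79 - 1*(-8)) - 7219 = (79 + 8) - 7219 = 87 - 7219 = -7132)
u - 1*(-42177) = -7132 - 1*(-42177) = -7132 + 42177 = 35045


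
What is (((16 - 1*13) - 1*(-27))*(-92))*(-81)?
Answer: 223560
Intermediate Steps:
(((16 - 1*13) - 1*(-27))*(-92))*(-81) = (((16 - 13) + 27)*(-92))*(-81) = ((3 + 27)*(-92))*(-81) = (30*(-92))*(-81) = -2760*(-81) = 223560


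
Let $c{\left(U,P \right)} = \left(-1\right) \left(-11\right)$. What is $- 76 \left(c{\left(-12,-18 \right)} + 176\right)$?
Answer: $-14212$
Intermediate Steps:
$c{\left(U,P \right)} = 11$
$- 76 \left(c{\left(-12,-18 \right)} + 176\right) = - 76 \left(11 + 176\right) = \left(-76\right) 187 = -14212$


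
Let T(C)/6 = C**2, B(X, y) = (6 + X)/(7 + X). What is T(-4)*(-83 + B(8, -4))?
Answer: -39392/5 ≈ -7878.4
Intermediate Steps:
B(X, y) = (6 + X)/(7 + X)
T(C) = 6*C**2
T(-4)*(-83 + B(8, -4)) = (6*(-4)**2)*(-83 + (6 + 8)/(7 + 8)) = (6*16)*(-83 + 14/15) = 96*(-83 + (1/15)*14) = 96*(-83 + 14/15) = 96*(-1231/15) = -39392/5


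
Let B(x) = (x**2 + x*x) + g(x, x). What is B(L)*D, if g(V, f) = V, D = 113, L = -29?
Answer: 186789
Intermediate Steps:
B(x) = x + 2*x**2 (B(x) = (x**2 + x*x) + x = (x**2 + x**2) + x = 2*x**2 + x = x + 2*x**2)
B(L)*D = -29*(1 + 2*(-29))*113 = -29*(1 - 58)*113 = -29*(-57)*113 = 1653*113 = 186789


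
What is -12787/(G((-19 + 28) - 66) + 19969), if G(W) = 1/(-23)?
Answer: -294101/459286 ≈ -0.64034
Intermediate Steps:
G(W) = -1/23
-12787/(G((-19 + 28) - 66) + 19969) = -12787/(-1/23 + 19969) = -12787/459286/23 = -12787*23/459286 = -294101/459286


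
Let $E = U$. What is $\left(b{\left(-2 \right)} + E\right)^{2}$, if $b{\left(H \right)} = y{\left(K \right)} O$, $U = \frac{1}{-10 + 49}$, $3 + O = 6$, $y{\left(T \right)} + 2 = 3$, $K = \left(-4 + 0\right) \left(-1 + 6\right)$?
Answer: $\frac{13924}{1521} \approx 9.1545$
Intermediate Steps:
$K = -20$ ($K = \left(-4\right) 5 = -20$)
$y{\left(T \right)} = 1$ ($y{\left(T \right)} = -2 + 3 = 1$)
$O = 3$ ($O = -3 + 6 = 3$)
$U = \frac{1}{39} \approx 0.025641$
$E = \frac{1}{39} \approx 0.025641$
$b{\left(H \right)} = 3$ ($b{\left(H \right)} = 1 \cdot 3 = 3$)
$\left(b{\left(-2 \right)} + E\right)^{2} = \left(3 + \frac{1}{39}\right)^{2} = \left(\frac{118}{39}\right)^{2} = \frac{13924}{1521}$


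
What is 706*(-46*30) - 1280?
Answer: -975560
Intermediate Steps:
706*(-46*30) - 1280 = 706*(-1380) - 1280 = -974280 - 1280 = -975560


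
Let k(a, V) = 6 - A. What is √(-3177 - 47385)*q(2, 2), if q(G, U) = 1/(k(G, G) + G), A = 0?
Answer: 159*I*√2/8 ≈ 28.107*I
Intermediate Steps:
k(a, V) = 6 (k(a, V) = 6 - 1*0 = 6 + 0 = 6)
q(G, U) = 1/(6 + G)
√(-3177 - 47385)*q(2, 2) = √(-3177 - 47385)/(6 + 2) = √(-50562)/8 = (159*I*√2)*(⅛) = 159*I*√2/8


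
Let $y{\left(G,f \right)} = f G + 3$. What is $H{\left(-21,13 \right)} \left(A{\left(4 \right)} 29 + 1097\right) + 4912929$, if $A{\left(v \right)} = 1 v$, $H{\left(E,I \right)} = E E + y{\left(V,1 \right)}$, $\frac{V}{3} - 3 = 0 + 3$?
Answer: $5473335$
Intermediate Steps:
$V = 18$ ($V = 9 + 3 \left(0 + 3\right) = 9 + 3 \cdot 3 = 9 + 9 = 18$)
$y{\left(G,f \right)} = 3 + G f$ ($y{\left(G,f \right)} = G f + 3 = 3 + G f$)
$H{\left(E,I \right)} = 21 + E^{2}$ ($H{\left(E,I \right)} = E E + \left(3 + 18 \cdot 1\right) = E^{2} + \left(3 + 18\right) = E^{2} + 21 = 21 + E^{2}$)
$A{\left(v \right)} = v$
$H{\left(-21,13 \right)} \left(A{\left(4 \right)} 29 + 1097\right) + 4912929 = \left(21 + \left(-21\right)^{2}\right) \left(4 \cdot 29 + 1097\right) + 4912929 = \left(21 + 441\right) \left(116 + 1097\right) + 4912929 = 462 \cdot 1213 + 4912929 = 560406 + 4912929 = 5473335$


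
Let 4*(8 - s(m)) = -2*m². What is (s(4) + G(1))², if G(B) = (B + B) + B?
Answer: 361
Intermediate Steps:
s(m) = 8 + m²/2 (s(m) = 8 - (-1)*m²/2 = 8 + m²/2)
G(B) = 3*B (G(B) = 2*B + B = 3*B)
(s(4) + G(1))² = ((8 + (½)*4²) + 3*1)² = ((8 + (½)*16) + 3)² = ((8 + 8) + 3)² = (16 + 3)² = 19² = 361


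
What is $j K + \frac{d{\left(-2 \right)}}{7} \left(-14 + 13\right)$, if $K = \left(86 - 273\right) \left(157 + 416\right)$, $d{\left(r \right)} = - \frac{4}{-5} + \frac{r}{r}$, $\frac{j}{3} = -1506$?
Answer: $\frac{16943787621}{35} \approx 4.8411 \cdot 10^{8}$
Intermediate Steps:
$j = -4518$ ($j = 3 \left(-1506\right) = -4518$)
$d{\left(r \right)} = \frac{9}{5}$ ($d{\left(r \right)} = \left(-4\right) \left(- \frac{1}{5}\right) + 1 = \frac{4}{5} + 1 = \frac{9}{5}$)
$K = -107151$ ($K = \left(-187\right) 573 = -107151$)
$j K + \frac{d{\left(-2 \right)}}{7} \left(-14 + 13\right) = \left(-4518\right) \left(-107151\right) + \frac{9}{5 \cdot 7} \left(-14 + 13\right) = 484108218 + \frac{9}{5} \cdot \frac{1}{7} \left(-1\right) = 484108218 + \frac{9}{35} \left(-1\right) = 484108218 - \frac{9}{35} = \frac{16943787621}{35}$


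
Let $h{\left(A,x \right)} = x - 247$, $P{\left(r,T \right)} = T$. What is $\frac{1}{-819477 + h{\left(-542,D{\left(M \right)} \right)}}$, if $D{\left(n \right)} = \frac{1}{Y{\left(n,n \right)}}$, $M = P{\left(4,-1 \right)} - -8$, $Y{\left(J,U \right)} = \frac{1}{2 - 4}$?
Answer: $- \frac{1}{819726} \approx -1.2199 \cdot 10^{-6}$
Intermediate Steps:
$Y{\left(J,U \right)} = - \frac{1}{2}$ ($Y{\left(J,U \right)} = \frac{1}{-2} = - \frac{1}{2}$)
$M = 7$ ($M = -1 - -8 = -1 + 8 = 7$)
$D{\left(n \right)} = -2$ ($D{\left(n \right)} = \frac{1}{- \frac{1}{2}} = -2$)
$h{\left(A,x \right)} = -247 + x$
$\frac{1}{-819477 + h{\left(-542,D{\left(M \right)} \right)}} = \frac{1}{-819477 - 249} = \frac{1}{-819726} = - \frac{1}{819726}$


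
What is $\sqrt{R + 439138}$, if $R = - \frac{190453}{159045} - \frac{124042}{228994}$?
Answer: $\frac{2 \sqrt{36405547309727453631930915}}{18210175365} \approx 662.67$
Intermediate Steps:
$R = - \frac{31670427086}{18210175365}$ ($R = \left(-190453\right) \frac{1}{159045} - \frac{62021}{114497} = - \frac{190453}{159045} - \frac{62021}{114497} = - \frac{31670427086}{18210175365} \approx -1.7392$)
$\sqrt{R + 439138} = \sqrt{- \frac{31670427086}{18210175365} + 439138} = \sqrt{\frac{7996748319008284}{18210175365}} = \frac{2 \sqrt{36405547309727453631930915}}{18210175365}$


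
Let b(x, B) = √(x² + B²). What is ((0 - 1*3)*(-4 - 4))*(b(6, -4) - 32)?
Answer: -768 + 48*√13 ≈ -594.93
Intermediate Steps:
b(x, B) = √(B² + x²)
((0 - 1*3)*(-4 - 4))*(b(6, -4) - 32) = ((0 - 1*3)*(-4 - 4))*(√((-4)² + 6²) - 32) = ((0 - 3)*(-8))*(√(16 + 36) - 32) = (-3*(-8))*(√52 - 32) = 24*(2*√13 - 32) = 24*(-32 + 2*√13) = -768 + 48*√13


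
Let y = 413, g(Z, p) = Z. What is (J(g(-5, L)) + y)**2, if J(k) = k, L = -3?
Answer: 166464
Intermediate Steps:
(J(g(-5, L)) + y)**2 = (-5 + 413)**2 = 408**2 = 166464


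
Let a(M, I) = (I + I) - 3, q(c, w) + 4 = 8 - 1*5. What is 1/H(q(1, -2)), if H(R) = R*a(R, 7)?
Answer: -1/11 ≈ -0.090909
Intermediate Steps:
q(c, w) = -1 (q(c, w) = -4 + (8 - 1*5) = -4 + (8 - 5) = -4 + 3 = -1)
a(M, I) = -3 + 2*I (a(M, I) = 2*I - 3 = -3 + 2*I)
H(R) = 11*R (H(R) = R*(-3 + 2*7) = R*(-3 + 14) = R*11 = 11*R)
1/H(q(1, -2)) = 1/(11*(-1)) = 1/(-11) = -1/11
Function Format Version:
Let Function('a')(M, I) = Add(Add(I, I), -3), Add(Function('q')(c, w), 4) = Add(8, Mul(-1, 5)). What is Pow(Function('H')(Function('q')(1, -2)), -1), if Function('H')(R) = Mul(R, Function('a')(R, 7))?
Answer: Rational(-1, 11) ≈ -0.090909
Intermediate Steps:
Function('q')(c, w) = -1 (Function('q')(c, w) = Add(-4, Add(8, Mul(-1, 5))) = Add(-4, Add(8, -5)) = Add(-4, 3) = -1)
Function('a')(M, I) = Add(-3, Mul(2, I)) (Function('a')(M, I) = Add(Mul(2, I), -3) = Add(-3, Mul(2, I)))
Function('H')(R) = Mul(11, R) (Function('H')(R) = Mul(R, Add(-3, Mul(2, 7))) = Mul(R, Add(-3, 14)) = Mul(R, 11) = Mul(11, R))
Pow(Function('H')(Function('q')(1, -2)), -1) = Pow(Mul(11, -1), -1) = Pow(-11, -1) = Rational(-1, 11)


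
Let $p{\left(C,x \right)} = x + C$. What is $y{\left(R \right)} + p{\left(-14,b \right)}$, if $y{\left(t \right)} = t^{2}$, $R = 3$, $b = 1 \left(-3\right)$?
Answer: $-8$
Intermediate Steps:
$b = -3$
$p{\left(C,x \right)} = C + x$
$y{\left(R \right)} + p{\left(-14,b \right)} = 3^{2} - 17 = 9 - 17 = -8$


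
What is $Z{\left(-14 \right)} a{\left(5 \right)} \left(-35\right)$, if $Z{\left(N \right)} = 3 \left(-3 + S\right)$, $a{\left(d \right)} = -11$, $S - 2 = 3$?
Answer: $2310$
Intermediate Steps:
$S = 5$ ($S = 2 + 3 = 5$)
$Z{\left(N \right)} = 6$ ($Z{\left(N \right)} = 3 \left(-3 + 5\right) = 3 \cdot 2 = 6$)
$Z{\left(-14 \right)} a{\left(5 \right)} \left(-35\right) = 6 \left(-11\right) \left(-35\right) = \left(-66\right) \left(-35\right) = 2310$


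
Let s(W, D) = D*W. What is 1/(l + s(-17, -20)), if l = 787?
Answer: 1/1127 ≈ 0.00088731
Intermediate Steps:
1/(l + s(-17, -20)) = 1/(787 - 20*(-17)) = 1/(787 + 340) = 1/1127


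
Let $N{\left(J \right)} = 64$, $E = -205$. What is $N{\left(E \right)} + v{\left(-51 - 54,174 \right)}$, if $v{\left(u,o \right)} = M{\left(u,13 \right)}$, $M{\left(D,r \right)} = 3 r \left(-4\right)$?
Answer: $-92$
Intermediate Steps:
$M{\left(D,r \right)} = - 12 r$
$v{\left(u,o \right)} = -156$ ($v{\left(u,o \right)} = \left(-12\right) 13 = -156$)
$N{\left(E \right)} + v{\left(-51 - 54,174 \right)} = 64 - 156 = -92$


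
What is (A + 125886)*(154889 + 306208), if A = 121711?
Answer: 114166233909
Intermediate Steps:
(A + 125886)*(154889 + 306208) = (121711 + 125886)*(154889 + 306208) = 247597*461097 = 114166233909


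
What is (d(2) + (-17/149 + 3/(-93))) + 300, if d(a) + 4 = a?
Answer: 1375786/4619 ≈ 297.85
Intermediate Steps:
d(a) = -4 + a
(d(2) + (-17/149 + 3/(-93))) + 300 = ((-4 + 2) + (-17/149 + 3/(-93))) + 300 = (-2 + (-17*1/149 + 3*(-1/93))) + 300 = (-2 + (-17/149 - 1/31)) + 300 = (-2 - 676/4619) + 300 = -9914/4619 + 300 = 1375786/4619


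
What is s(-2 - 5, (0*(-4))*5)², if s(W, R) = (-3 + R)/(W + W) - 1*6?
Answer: 6561/196 ≈ 33.474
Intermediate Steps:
s(W, R) = -6 + (-3 + R)/(2*W) (s(W, R) = (-3 + R)/((2*W)) - 6 = (-3 + R)*(1/(2*W)) - 6 = (-3 + R)/(2*W) - 6 = -6 + (-3 + R)/(2*W))
s(-2 - 5, (0*(-4))*5)² = ((-3 + (0*(-4))*5 - 12*(-2 - 5))/(2*(-2 - 5)))² = ((½)*(-3 + 0*5 - 12*(-7))/(-7))² = ((½)*(-⅐)*(-3 + 0 + 84))² = ((½)*(-⅐)*81)² = (-81/14)² = 6561/196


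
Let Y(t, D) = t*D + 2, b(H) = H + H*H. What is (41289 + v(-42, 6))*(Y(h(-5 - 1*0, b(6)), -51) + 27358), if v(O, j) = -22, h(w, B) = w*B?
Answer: 1571034690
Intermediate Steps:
b(H) = H + H²
h(w, B) = B*w
Y(t, D) = 2 + D*t (Y(t, D) = D*t + 2 = 2 + D*t)
(41289 + v(-42, 6))*(Y(h(-5 - 1*0, b(6)), -51) + 27358) = (41289 - 22)*((2 - 51*6*(1 + 6)*(-5 - 1*0)) + 27358) = 41267*((2 - 51*6*7*(-5 + 0)) + 27358) = 41267*((2 - 2142*(-5)) + 27358) = 41267*((2 - 51*(-210)) + 27358) = 41267*((2 + 10710) + 27358) = 41267*(10712 + 27358) = 41267*38070 = 1571034690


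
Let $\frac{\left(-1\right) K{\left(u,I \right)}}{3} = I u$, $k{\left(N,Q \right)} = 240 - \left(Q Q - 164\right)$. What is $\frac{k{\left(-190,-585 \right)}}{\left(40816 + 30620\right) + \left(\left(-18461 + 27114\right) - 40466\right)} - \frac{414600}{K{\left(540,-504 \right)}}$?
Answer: $- \frac{2462647549}{269594892} \approx -9.1346$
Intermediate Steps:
$k{\left(N,Q \right)} = 404 - Q^{2}$ ($k{\left(N,Q \right)} = 240 - \left(Q^{2} - 164\right) = 240 - \left(-164 + Q^{2}\right) = 404 - Q^{2}$)
$K{\left(u,I \right)} = - 3 I u$
$\frac{k{\left(-190,-585 \right)}}{\left(40816 + 30620\right) + \left(\left(-18461 + 27114\right) - 40466\right)} - \frac{414600}{K{\left(540,-504 \right)}} = \frac{404 - \left(-585\right)^{2}}{\left(40816 + 30620\right) + \left(\left(-18461 + 27114\right) - 40466\right)} - \frac{414600}{\left(-3\right) \left(-504\right) 540} = \frac{404 - 342225}{71436 + \left(8653 - 40466\right)} - \frac{414600}{816480} = \frac{404 - 342225}{71436 - 31813} - \frac{3455}{6804} = - \frac{341821}{39623} - \frac{3455}{6804} = - \frac{2462647549}{269594892}$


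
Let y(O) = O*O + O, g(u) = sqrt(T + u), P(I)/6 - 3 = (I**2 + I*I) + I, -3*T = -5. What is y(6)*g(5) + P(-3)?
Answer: 108 + 28*sqrt(15) ≈ 216.44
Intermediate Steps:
T = 5/3 (T = -1/3*(-5) = 5/3 ≈ 1.6667)
P(I) = 18 + 6*I + 12*I**2 (P(I) = 18 + 6*((I**2 + I*I) + I) = 18 + 6*((I**2 + I**2) + I) = 18 + 6*(2*I**2 + I) = 18 + 6*(I + 2*I**2) = 18 + (6*I + 12*I**2) = 18 + 6*I + 12*I**2)
g(u) = sqrt(5/3 + u)
y(O) = O + O**2 (y(O) = O**2 + O = O + O**2)
y(6)*g(5) + P(-3) = (6*(1 + 6))*(sqrt(15 + 9*5)/3) + (18 + 6*(-3) + 12*(-3)**2) = (6*7)*(sqrt(15 + 45)/3) + (18 - 18 + 12*9) = 42*(sqrt(60)/3) + (18 - 18 + 108) = 42*((2*sqrt(15))/3) + 108 = 42*(2*sqrt(15)/3) + 108 = 28*sqrt(15) + 108 = 108 + 28*sqrt(15)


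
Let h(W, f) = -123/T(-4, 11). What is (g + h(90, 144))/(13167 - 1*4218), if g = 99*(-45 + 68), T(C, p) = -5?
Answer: 3836/14915 ≈ 0.25719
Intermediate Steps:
h(W, f) = 123/5 (h(W, f) = -123/(-5) = -123*(-⅕) = 123/5)
g = 2277 (g = 99*23 = 2277)
(g + h(90, 144))/(13167 - 1*4218) = (2277 + 123/5)/(13167 - 1*4218) = 11508/(5*(13167 - 4218)) = (11508/5)/8949 = (11508/5)*(1/8949) = 3836/14915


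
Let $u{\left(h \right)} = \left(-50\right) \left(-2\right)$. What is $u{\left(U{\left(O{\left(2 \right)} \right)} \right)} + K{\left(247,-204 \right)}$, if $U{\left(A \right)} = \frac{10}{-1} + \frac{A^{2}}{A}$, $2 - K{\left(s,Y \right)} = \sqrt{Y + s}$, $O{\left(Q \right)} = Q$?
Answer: $102 - \sqrt{43} \approx 95.443$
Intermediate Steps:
$K{\left(s,Y \right)} = 2 - \sqrt{Y + s}$
$U{\left(A \right)} = -10 + A$ ($U{\left(A \right)} = 10 \left(-1\right) + A = -10 + A$)
$u{\left(h \right)} = 100$
$u{\left(U{\left(O{\left(2 \right)} \right)} \right)} + K{\left(247,-204 \right)} = 100 + \left(2 - \sqrt{-204 + 247}\right) = 100 + \left(2 - \sqrt{43}\right) = 102 - \sqrt{43}$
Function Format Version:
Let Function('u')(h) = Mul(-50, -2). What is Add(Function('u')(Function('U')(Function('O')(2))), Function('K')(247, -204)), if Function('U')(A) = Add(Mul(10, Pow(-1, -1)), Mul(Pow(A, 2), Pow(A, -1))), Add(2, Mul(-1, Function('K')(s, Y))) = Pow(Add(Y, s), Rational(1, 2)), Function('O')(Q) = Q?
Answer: Add(102, Mul(-1, Pow(43, Rational(1, 2)))) ≈ 95.443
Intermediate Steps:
Function('K')(s, Y) = Add(2, Mul(-1, Pow(Add(Y, s), Rational(1, 2))))
Function('U')(A) = Add(-10, A) (Function('U')(A) = Add(Mul(10, -1), A) = Add(-10, A))
Function('u')(h) = 100
Add(Function('u')(Function('U')(Function('O')(2))), Function('K')(247, -204)) = Add(100, Add(2, Mul(-1, Pow(Add(-204, 247), Rational(1, 2))))) = Add(100, Add(2, Mul(-1, Pow(43, Rational(1, 2))))) = Add(102, Mul(-1, Pow(43, Rational(1, 2))))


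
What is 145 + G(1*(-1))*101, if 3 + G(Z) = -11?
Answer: -1269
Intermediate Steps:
G(Z) = -14 (G(Z) = -3 - 11 = -14)
145 + G(1*(-1))*101 = 145 - 14*101 = 145 - 1414 = -1269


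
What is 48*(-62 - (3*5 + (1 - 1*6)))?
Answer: -3456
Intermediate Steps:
48*(-62 - (3*5 + (1 - 1*6))) = 48*(-62 - (15 + (1 - 6))) = 48*(-62 - (15 - 5)) = 48*(-62 - 1*10) = 48*(-62 - 10) = 48*(-72) = -3456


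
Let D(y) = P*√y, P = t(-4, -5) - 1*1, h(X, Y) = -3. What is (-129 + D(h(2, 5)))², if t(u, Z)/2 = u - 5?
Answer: 15558 + 4902*I*√3 ≈ 15558.0 + 8490.5*I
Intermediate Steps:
t(u, Z) = -10 + 2*u (t(u, Z) = 2*(u - 5) = 2*(-5 + u) = -10 + 2*u)
P = -19 (P = (-10 + 2*(-4)) - 1*1 = (-10 - 8) - 1 = -18 - 1 = -19)
D(y) = -19*√y
(-129 + D(h(2, 5)))² = (-129 - 19*I*√3)²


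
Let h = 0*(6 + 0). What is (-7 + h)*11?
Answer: -77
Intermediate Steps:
h = 0 (h = 0*6 = 0)
(-7 + h)*11 = (-7 + 0)*11 = -7*11 = -77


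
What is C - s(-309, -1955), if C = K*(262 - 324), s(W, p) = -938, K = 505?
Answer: -30372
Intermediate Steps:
C = -31310 (C = 505*(262 - 324) = 505*(-62) = -31310)
C - s(-309, -1955) = -31310 - 1*(-938) = -31310 + 938 = -30372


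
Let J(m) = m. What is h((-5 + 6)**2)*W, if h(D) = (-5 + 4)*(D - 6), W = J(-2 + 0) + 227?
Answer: 1125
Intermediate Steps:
W = 225 (W = (-2 + 0) + 227 = -2 + 227 = 225)
h(D) = 6 - D (h(D) = -(-6 + D) = 6 - D)
h((-5 + 6)**2)*W = (6 - (-5 + 6)**2)*225 = (6 - 1*1**2)*225 = (6 - 1*1)*225 = (6 - 1)*225 = 5*225 = 1125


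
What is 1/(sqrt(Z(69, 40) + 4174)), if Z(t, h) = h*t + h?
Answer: sqrt(6974)/6974 ≈ 0.011975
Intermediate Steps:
Z(t, h) = h + h*t
1/(sqrt(Z(69, 40) + 4174)) = 1/(sqrt(40*(1 + 69) + 4174)) = 1/(sqrt(40*70 + 4174)) = 1/(sqrt(2800 + 4174)) = 1/(sqrt(6974)) = sqrt(6974)/6974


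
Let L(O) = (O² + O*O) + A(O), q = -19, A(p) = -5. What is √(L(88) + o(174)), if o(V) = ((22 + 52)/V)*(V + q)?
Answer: 2*√29422443/87 ≈ 124.70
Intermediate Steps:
o(V) = 74*(-19 + V)/V (o(V) = ((22 + 52)/V)*(V - 19) = (74/V)*(-19 + V) = 74*(-19 + V)/V)
L(O) = -5 + 2*O² (L(O) = (O² + O*O) - 5 = (O² + O²) - 5 = 2*O² - 5 = -5 + 2*O²)
√(L(88) + o(174)) = √((-5 + 2*88²) + (74 - 1406/174)) = √((-5 + 2*7744) + (74 - 1406*1/174)) = √((-5 + 15488) + (74 - 703/87)) = √(15483 + 5735/87) = √(1352756/87) = 2*√29422443/87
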